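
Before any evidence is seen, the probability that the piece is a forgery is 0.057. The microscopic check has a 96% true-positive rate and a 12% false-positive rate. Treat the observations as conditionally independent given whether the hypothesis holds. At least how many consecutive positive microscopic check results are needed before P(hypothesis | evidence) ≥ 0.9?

3

Prior odds: 0.057 ÷ 0.943 = 57/943.
Likelihood ratio of a positive result = 0.96/0.12 = 8.
Target odds: 0.9 ÷ 0.1 = 9.
Require 8ⁿ ≥ 9 ÷ (57/943) = 2829/19.
8² = 64 falls short of 2829/19 but 8³ = 512 reaches it, so n = 3.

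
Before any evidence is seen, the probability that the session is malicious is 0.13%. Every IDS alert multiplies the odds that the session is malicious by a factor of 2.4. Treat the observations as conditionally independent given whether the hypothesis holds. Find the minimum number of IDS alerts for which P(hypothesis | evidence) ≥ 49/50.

Prior odds: 0.0013 ÷ 0.9987 = 13/9987.
Likelihood ratio per IDS alert = 2.4.
Target odds: 0.98 ÷ 0.02 = 49.
Require 2.4ⁿ ≥ 49 ÷ (13/9987) = 489363/13.
2.4¹² ≈36520.3 falls short of 489363/13 but 2.4¹³ ≈87648.8 reaches it, so n = 13.

13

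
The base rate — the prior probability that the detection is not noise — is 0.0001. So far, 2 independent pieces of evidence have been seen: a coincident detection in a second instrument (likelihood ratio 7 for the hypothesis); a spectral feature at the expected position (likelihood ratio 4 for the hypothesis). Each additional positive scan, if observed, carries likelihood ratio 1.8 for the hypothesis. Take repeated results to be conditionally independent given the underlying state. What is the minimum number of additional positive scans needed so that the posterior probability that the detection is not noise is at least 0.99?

Prior odds = 0.0001/0.9999 = 1/9999.
Combined Bayes factor of the evidence already in hand = 7 × 4 = 28.
Odds after that evidence = (1/9999) × 28 = 28/9999.
Target odds = 0.99/0.01 = 99.
Need 1.8ⁿ ≥ 99 ÷ (28/9999) = 989901/28.
1.8¹⁷ ≈21859.1 falls short of 989901/28 but 1.8¹⁸ ≈39346.4 reaches it, so n = 18.

18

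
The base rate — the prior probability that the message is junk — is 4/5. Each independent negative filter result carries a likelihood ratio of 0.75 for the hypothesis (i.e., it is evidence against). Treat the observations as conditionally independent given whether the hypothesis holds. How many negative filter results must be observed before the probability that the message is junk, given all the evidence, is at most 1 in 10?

13

Prior odds = 0.8/0.2 = 4.
Likelihood ratio per negative filter result = 0.75.
Target posterior odds = 0.1/0.9 = 1/9.
Require 0.75ⁿ ≤ 1/9 ÷ 4 = 1/36.
0.75¹² = 531441/16777216 is still above 1/36 but 0.75¹³ = 1594323/67108864 is at or below it, so n = 13.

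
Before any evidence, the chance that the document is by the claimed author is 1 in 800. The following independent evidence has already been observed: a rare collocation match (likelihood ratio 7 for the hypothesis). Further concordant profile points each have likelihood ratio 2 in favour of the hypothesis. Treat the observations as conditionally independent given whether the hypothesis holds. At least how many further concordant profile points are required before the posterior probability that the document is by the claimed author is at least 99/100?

14

Prior odds = 0.00125/0.99875 = 1/799.
Bayes factor of the evidence already in hand = 7.
Odds after that evidence = (1/799) × 7 = 7/799.
Target odds = 0.99/0.01 = 99.
Need 2ⁿ ≥ 99 ÷ (7/799) = 79101/7.
2¹³ = 8192 falls short of 79101/7 but 2¹⁴ = 16384 reaches it, so n = 14.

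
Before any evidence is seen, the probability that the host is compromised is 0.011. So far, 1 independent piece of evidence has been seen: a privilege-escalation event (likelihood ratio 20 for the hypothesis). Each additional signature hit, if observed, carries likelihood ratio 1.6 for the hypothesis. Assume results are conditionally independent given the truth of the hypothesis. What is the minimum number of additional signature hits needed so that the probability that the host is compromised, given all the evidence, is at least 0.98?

12

Prior odds = 0.011/0.989 = 11/989.
Bayes factor of the evidence already in hand = 20.
Odds after that evidence = (11/989) × 20 = 220/989.
Target odds = 0.98/0.02 = 49.
Need 1.6ⁿ ≥ 49 ÷ (220/989) = 48461/220.
1.6¹¹ ≈175.922 falls short of 48461/220 but 1.6¹² ≈281.475 reaches it, so n = 12.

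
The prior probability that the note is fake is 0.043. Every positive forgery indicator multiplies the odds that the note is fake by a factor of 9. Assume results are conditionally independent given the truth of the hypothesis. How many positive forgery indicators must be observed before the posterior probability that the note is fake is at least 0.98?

Prior odds = 0.043/0.957 = 43/957.
Likelihood ratio per positive forgery indicator = 9.
Target posterior odds = 0.98/0.02 = 49.
Require 9ⁿ ≥ 49 ÷ (43/957) = 46893/43.
9³ = 729 falls short of 46893/43 but 9⁴ = 6561 reaches it, so n = 4.

4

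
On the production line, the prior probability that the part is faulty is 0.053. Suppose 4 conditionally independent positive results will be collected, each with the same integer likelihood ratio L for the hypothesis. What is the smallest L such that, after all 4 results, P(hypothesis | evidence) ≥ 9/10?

4

Prior odds = 0.053/0.947 = 53/947.
Target odds = 0.9/0.1 = 9.
Need L⁴ ≥ 9 ÷ (53/947) = 8523/53.
3⁴ = 81 < 8523/53 ≤ 256 = 4⁴, so L = 4.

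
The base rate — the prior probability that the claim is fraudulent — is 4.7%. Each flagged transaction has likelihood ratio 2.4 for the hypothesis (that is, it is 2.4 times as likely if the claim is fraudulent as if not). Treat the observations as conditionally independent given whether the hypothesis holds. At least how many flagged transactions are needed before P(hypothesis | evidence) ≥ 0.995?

10

Prior odds = 0.047/0.953 = 47/953.
Likelihood ratio per flagged transaction = 2.4.
Target odds: 0.995 ÷ 0.005 = 199.
Require 2.4ⁿ ≥ 199 ÷ (47/953) = 189647/47.
2.4⁹ ≈2641.81 falls short of 189647/47 but 2.4¹⁰ ≈6340.34 reaches it, so n = 10.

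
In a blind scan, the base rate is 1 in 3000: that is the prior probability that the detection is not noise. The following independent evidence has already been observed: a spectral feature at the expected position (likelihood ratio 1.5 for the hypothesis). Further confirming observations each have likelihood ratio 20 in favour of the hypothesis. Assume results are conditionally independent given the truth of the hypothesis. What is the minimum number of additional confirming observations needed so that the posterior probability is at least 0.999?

5

Prior odds = (1/3000)/(2999/3000) = 1/2999.
Bayes factor of the evidence already in hand = 1.5.
Odds after that evidence = (1/2999) × 1.5 = 3/5998.
Target odds = 0.999/0.001 = 999.
Need 20ⁿ ≥ 999 ÷ (3/5998) = 1997334.
20⁴ = 160000 falls short of 1997334 but 20⁵ = 3200000 reaches it, so n = 5.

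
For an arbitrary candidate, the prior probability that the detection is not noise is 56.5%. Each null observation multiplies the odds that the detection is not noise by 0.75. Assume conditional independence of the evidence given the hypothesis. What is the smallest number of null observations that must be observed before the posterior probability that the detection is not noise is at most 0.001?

25

Prior odds: 0.565 ÷ 0.435 = 113/87.
Likelihood ratio per null observation = 0.75.
Target odds: 0.001 ÷ 0.999 = 1/999.
Need (113/87) × 0.75ⁿ ≤ 1/999, i.e. 0.75ⁿ ≤ 29/37629.
0.75²⁴ ≈0.00100339 is still above 29/37629 but 0.75²⁵ ≈0.000752543 is at or below it, so n = 25.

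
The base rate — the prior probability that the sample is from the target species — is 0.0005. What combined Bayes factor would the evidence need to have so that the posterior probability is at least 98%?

97951

Prior odds = 0.0005/0.9995 = 1/1999.
Target odds = 0.98/0.02 = 49.
Required Bayes factor = 49 ÷ (1/1999) = 97951.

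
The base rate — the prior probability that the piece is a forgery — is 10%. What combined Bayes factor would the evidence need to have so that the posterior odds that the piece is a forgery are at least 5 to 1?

Prior odds = 0.1/0.9 = 1/9.
Target odds = 5.
Required Bayes factor = 5 ÷ (1/9) = 45.

45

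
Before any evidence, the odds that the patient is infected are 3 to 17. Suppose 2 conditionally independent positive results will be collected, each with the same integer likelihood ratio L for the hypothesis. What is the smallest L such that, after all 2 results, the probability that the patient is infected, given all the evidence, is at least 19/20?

11

Prior odds = 3/17.
Target odds = 0.95/0.05 = 19.
Need L² ≥ 19 ÷ (3/17) = 323/3.
10² = 100 < 323/3 ≤ 121 = 11², so L = 11.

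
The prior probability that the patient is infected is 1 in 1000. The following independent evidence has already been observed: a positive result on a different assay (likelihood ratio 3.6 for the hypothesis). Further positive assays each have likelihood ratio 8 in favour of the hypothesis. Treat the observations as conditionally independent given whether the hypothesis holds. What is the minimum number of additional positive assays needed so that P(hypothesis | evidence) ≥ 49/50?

5

Prior odds = 0.001/0.999 = 1/999.
Bayes factor of the evidence already in hand = 3.6.
Odds after that evidence = (1/999) × 3.6 = 2/555.
Target odds = 0.98/0.02 = 49.
Need 8ⁿ ≥ 49 ÷ (2/555) = 13597.5.
8⁴ = 4096 falls short of 13597.5 but 8⁵ = 32768 reaches it, so n = 5.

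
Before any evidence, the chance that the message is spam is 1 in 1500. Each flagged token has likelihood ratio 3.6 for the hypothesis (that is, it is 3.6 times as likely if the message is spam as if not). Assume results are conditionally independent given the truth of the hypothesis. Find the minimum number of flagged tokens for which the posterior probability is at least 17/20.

Prior odds = (1/1500)/(1499/1500) = 1/1499.
Likelihood ratio per flagged token = 3.6.
Target posterior odds = 0.85/0.15 = 17/3.
Require 3.6ⁿ ≥ 17/3 ÷ (1/1499) = 25483/3.
3.6⁷ = 612220032/78125 falls short of 25483/3 but 3.6⁸ ≈28211.1 reaches it, so n = 8.

8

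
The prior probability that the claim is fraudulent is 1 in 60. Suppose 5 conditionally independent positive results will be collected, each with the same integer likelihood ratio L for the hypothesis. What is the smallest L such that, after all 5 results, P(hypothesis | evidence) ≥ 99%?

Prior odds = (1/60)/(59/60) = 1/59.
Target odds = 0.99/0.01 = 99.
Need L⁵ ≥ 99 ÷ (1/59) = 5841.
5⁵ = 3125 < 5841 ≤ 7776 = 6⁵, so L = 6.

6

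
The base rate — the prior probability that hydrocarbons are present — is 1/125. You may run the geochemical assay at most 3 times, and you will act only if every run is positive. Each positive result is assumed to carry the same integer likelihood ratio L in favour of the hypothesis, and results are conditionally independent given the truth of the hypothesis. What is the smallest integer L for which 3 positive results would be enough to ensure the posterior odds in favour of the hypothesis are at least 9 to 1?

Prior odds = 0.008/0.992 = 1/124.
Target odds = 9.
Need L³ ≥ 9 ÷ (1/124) = 1116.
10³ = 1000 < 1116 ≤ 1331 = 11³, so L = 11.

11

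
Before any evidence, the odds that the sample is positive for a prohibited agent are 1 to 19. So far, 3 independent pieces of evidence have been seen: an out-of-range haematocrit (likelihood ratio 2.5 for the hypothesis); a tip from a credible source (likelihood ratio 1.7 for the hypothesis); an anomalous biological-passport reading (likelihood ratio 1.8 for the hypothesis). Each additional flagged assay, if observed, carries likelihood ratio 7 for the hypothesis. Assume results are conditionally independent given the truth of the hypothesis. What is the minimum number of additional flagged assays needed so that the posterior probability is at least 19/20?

Prior odds = 1/19.
Combined Bayes factor of the evidence already in hand = 2.5 × 1.7 × 1.8 = 7.65.
Odds after that evidence = (1/19) × 7.65 = 153/380.
Target odds = 0.95/0.05 = 19.
Need 7ⁿ ≥ 19 ÷ (153/380) = 7220/153.
7¹ = 7 falls short of 7220/153 but 7² = 49 reaches it, so n = 2.

2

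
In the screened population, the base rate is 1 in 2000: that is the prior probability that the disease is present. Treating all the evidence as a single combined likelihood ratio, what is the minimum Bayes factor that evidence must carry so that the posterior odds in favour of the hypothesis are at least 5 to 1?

9995

Prior odds = 0.0005/0.9995 = 1/1999.
Target odds = 5.
Required Bayes factor = 5 ÷ (1/1999) = 9995.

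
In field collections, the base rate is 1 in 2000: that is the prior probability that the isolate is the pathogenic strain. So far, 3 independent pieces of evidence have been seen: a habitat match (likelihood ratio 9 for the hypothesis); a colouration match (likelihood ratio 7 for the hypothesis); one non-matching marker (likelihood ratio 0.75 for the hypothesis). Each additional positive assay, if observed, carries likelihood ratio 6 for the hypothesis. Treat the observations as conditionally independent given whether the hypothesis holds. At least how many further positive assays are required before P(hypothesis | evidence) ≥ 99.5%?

Prior odds = 0.0005/0.9995 = 1/1999.
Combined Bayes factor of the evidence already in hand = 9 × 7 × 0.75 = 47.25.
Odds after that evidence = (1/1999) × 47.25 = 189/7996.
Target odds = 0.995/0.005 = 199.
Need 6ⁿ ≥ 199 ÷ (189/7996) = 1591204/189.
6⁵ = 7776 falls short of 1591204/189 but 6⁶ = 46656 reaches it, so n = 6.

6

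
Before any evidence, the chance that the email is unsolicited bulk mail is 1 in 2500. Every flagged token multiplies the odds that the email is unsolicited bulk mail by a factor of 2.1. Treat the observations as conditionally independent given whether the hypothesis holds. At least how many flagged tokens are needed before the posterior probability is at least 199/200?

Prior odds: 0.0004 ÷ 0.9996 = 1/2499.
Likelihood ratio per flagged token = 2.1.
Target posterior odds = 0.995/0.005 = 199.
Require 2.1ⁿ ≥ 199 ÷ (1/2499) = 497301.
2.1¹⁷ ≈300419 falls short of 497301 but 2.1¹⁸ ≈630881 reaches it, so n = 18.

18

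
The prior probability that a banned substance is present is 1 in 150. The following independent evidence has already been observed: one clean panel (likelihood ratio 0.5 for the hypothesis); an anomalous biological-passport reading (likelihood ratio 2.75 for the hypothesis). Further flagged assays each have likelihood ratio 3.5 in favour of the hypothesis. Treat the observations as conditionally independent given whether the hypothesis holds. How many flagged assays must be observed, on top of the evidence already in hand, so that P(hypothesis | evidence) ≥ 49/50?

Prior odds = (1/150)/(149/150) = 1/149.
Combined Bayes factor of the evidence already in hand = 0.5 × 2.75 = 1.375.
Odds after that evidence = (1/149) × 1.375 = 11/1192.
Target odds = 0.98/0.02 = 49.
Need 3.5ⁿ ≥ 49 ÷ (11/1192) = 58408/11.
3.5⁶ = 1838.265625 falls short of 58408/11 but 3.5⁷ = 823543/128 reaches it, so n = 7.

7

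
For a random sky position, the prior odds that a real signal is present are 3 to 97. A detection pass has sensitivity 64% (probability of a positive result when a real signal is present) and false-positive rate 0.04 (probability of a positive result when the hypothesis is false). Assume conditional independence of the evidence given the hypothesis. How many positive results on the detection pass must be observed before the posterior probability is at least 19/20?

3

Prior odds = 3/97.
Likelihood ratio of a positive result = 0.64/0.04 = 16.
Target odds: 0.95 ÷ 0.05 = 19.
Need (3/97) × 16ⁿ ≥ 19, i.e. 16ⁿ ≥ 1843/3.
16² = 256 falls short of 1843/3 but 16³ = 4096 reaches it, so n = 3.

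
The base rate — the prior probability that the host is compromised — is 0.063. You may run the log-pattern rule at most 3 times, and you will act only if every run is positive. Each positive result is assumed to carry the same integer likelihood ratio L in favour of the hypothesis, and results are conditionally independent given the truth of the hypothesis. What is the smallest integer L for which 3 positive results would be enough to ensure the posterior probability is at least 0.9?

6

Prior odds = 0.063/0.937 = 63/937.
Target odds = 0.9/0.1 = 9.
Need L³ ≥ 9 ÷ (63/937) = 937/7.
5³ = 125 < 937/7 ≤ 216 = 6³, so L = 6.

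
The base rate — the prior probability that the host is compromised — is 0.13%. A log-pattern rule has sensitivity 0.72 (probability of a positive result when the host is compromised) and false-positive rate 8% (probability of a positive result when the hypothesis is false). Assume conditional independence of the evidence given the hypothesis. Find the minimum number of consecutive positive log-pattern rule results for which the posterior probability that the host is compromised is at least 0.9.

Prior odds = 0.0013/0.9987 = 13/9987.
Likelihood ratio of a positive result = 0.72/0.08 = 9.
Target odds: 0.9 ÷ 0.1 = 9.
Need (13/9987) × 9ⁿ ≥ 9, i.e. 9ⁿ ≥ 89883/13.
9⁴ = 6561 falls short of 89883/13 but 9⁵ = 59049 reaches it, so n = 5.

5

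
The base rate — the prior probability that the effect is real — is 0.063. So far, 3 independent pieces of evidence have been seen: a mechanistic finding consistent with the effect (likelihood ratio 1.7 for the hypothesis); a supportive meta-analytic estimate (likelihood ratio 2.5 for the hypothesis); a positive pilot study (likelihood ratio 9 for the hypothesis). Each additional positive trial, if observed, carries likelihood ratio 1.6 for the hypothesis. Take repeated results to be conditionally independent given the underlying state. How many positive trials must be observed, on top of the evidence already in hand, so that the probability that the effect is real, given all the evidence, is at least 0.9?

Prior odds = 0.063/0.937 = 63/937.
Combined Bayes factor of the evidence already in hand = 1.7 × 2.5 × 9 = 38.25.
Odds after that evidence = (63/937) × 38.25 = 9639/3748.
Target odds = 0.9/0.1 = 9.
Need 1.6ⁿ ≥ 9 ÷ (9639/3748) = 3748/1071.
1.6² = 2.56 falls short of 3748/1071 but 1.6³ = 4.096 reaches it, so n = 3.

3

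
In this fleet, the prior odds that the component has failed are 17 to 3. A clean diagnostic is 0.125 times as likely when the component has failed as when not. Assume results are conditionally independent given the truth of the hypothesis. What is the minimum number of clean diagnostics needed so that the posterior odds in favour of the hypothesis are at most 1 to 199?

Prior odds = 17/3.
Likelihood ratio per clean diagnostic = 0.125.
Target odds = 1/199.
Need (17/3) × 0.125ⁿ ≤ 1/199, i.e. 0.125ⁿ ≤ 3/3383.
0.125³ = 0.001953125 is still above 3/3383 but 0.125⁴ = 1/4096 is at or below it, so n = 4.

4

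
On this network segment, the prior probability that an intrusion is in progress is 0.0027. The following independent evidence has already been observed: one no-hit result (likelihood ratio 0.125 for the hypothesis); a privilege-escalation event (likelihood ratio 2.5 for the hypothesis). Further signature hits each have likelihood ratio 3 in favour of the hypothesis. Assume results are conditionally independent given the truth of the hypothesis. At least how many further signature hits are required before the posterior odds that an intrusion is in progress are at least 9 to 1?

Prior odds = 0.0027/0.9973 = 27/9973.
Combined Bayes factor of the evidence already in hand = 0.125 × 2.5 = 0.3125.
Odds after that evidence = (27/9973) × 0.3125 = 135/159568.
Target odds = 9.
Need 3ⁿ ≥ 9 ÷ (135/159568) = 159568/15.
3⁸ = 6561 falls short of 159568/15 but 3⁹ = 19683 reaches it, so n = 9.

9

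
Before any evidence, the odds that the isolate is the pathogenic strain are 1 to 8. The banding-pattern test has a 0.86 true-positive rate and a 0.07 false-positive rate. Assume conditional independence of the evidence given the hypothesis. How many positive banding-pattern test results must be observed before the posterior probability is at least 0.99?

3

Prior odds = 0.125.
Likelihood ratio of a positive result = 0.86/0.07 = 86/7.
Target posterior odds = 0.99/0.01 = 99.
Need 0.125 × (86/7)ⁿ ≥ 99, i.e. (86/7)ⁿ ≥ 792.
(86/7)² = 7396/49 falls short of 792 but (86/7)³ = 636056/343 reaches it, so n = 3.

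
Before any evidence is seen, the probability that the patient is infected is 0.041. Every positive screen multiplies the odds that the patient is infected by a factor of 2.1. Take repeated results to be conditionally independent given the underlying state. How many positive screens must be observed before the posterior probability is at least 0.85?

Prior odds = 0.041/0.959 = 41/959.
Likelihood ratio per positive screen = 2.1.
Target posterior odds = 0.85/0.15 = 17/3.
Need (41/959) × 2.1ⁿ ≥ 17/3, i.e. 2.1ⁿ ≥ 16303/123.
2.1⁶ = 85766121/1000000 falls short of 16303/123 but 2.1⁷ ≈180.109 reaches it, so n = 7.

7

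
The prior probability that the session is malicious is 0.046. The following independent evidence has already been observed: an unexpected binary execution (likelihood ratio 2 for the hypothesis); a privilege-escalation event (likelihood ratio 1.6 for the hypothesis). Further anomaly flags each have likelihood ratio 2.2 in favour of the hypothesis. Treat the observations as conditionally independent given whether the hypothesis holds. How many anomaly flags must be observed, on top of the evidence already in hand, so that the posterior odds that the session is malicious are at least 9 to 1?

6

Prior odds = 0.046/0.954 = 23/477.
Combined Bayes factor of the evidence already in hand = 2 × 1.6 = 3.2.
Odds after that evidence = (23/477) × 3.2 = 368/2385.
Target odds = 9.
Need 2.2ⁿ ≥ 9 ÷ (368/2385) = 21465/368.
2.2⁵ = 51.53632 falls short of 21465/368 but 2.2⁶ = 1771561/15625 reaches it, so n = 6.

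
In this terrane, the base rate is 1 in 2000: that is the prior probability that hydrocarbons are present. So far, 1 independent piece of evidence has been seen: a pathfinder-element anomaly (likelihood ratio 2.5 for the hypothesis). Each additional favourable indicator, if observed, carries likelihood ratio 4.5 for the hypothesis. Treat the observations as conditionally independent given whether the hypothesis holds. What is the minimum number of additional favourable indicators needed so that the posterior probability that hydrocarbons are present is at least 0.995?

8

Prior odds = 0.0005/0.9995 = 1/1999.
Bayes factor of the evidence already in hand = 2.5.
Odds after that evidence = (1/1999) × 2.5 = 5/3998.
Target odds = 0.995/0.005 = 199.
Need 4.5ⁿ ≥ 199 ÷ (5/3998) = 159120.4.
4.5⁷ = 4782969/128 falls short of 159120.4 but 4.5⁸ = 43046721/256 reaches it, so n = 8.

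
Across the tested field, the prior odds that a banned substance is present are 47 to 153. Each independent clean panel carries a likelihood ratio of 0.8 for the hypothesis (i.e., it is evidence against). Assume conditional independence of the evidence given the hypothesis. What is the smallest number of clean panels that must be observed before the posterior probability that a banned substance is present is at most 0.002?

Prior odds = 47/153.
Likelihood ratio per clean panel = 0.8.
Target odds: 0.002 ÷ 0.998 = 1/499.
Need (47/153) × 0.8ⁿ ≤ 1/499, i.e. 0.8ⁿ ≤ 153/23453.
0.8²² ≈0.0073787 is still above 153/23453 but 0.8²³ ≈0.00590296 is at or below it, so n = 23.

23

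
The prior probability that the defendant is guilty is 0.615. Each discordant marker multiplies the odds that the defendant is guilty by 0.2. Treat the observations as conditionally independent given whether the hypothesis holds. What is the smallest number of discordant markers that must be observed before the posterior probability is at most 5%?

3

Prior odds = 0.615/0.385 = 123/77.
Likelihood ratio per discordant marker = 0.2.
Target odds: 0.05 ÷ 0.95 = 1/19.
Require 0.2ⁿ ≤ 1/19 ÷ (123/77) = 77/2337.
0.2² = 0.04 is still above 77/2337 but 0.2³ = 0.008 is at or below it, so n = 3.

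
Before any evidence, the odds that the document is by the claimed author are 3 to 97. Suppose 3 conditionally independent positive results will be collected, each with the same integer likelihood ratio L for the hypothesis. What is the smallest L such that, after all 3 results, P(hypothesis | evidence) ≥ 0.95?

Prior odds = 3/97.
Target odds = 0.95/0.05 = 19.
Need L³ ≥ 19 ÷ (3/97) = 1843/3.
8³ = 512 < 1843/3 ≤ 729 = 9³, so L = 9.

9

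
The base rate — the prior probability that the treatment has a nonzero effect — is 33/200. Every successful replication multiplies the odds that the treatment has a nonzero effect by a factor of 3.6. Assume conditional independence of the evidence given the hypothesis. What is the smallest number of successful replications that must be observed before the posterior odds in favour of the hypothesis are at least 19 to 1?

Prior odds = 0.165/0.835 = 33/167.
Likelihood ratio per successful replication = 3.6.
Target odds = 19.
Need (33/167) × 3.6ⁿ ≥ 19, i.e. 3.6ⁿ ≥ 3173/33.
3.6³ = 46.656 falls short of 3173/33 but 3.6⁴ = 167.9616 reaches it, so n = 4.

4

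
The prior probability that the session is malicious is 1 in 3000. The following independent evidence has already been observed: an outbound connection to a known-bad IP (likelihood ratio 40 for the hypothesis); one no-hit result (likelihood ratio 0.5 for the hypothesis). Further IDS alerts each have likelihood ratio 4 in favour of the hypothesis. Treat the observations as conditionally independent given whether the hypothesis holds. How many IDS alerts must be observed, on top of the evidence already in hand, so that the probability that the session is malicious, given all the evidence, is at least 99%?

7

Prior odds = (1/3000)/(2999/3000) = 1/2999.
Combined Bayes factor of the evidence already in hand = 40 × 0.5 = 20.
Odds after that evidence = (1/2999) × 20 = 20/2999.
Target odds = 0.99/0.01 = 99.
Need 4ⁿ ≥ 99 ÷ (20/2999) = 14845.05.
4⁶ = 4096 falls short of 14845.05 but 4⁷ = 16384 reaches it, so n = 7.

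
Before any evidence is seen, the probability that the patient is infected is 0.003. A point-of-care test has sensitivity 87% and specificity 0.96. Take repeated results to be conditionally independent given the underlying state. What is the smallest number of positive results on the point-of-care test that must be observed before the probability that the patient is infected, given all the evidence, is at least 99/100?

4

Prior odds = 0.003/0.997 = 3/997.
False-positive rate = 1 − 0.96 = 0.04; likelihood ratio of a positive = 0.87/0.04 = 21.75.
Target odds: 0.99 ÷ 0.01 = 99.
Require 21.75ⁿ ≥ 99 ÷ (3/997) = 32901.
21.75³ = 658503/64 falls short of 32901 but 21.75⁴ = 57289761/256 reaches it, so n = 4.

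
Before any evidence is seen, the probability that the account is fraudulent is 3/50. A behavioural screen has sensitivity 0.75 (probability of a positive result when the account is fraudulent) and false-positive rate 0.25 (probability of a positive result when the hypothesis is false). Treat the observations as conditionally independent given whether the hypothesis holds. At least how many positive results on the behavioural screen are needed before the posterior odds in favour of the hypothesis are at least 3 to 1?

4

Prior odds: 0.06 ÷ 0.94 = 3/47.
Likelihood ratio of a positive result = 0.75/0.25 = 3.
Target odds = 3.
Need (3/47) × 3ⁿ ≥ 3, i.e. 3ⁿ ≥ 47.
3³ = 27 falls short of 47 but 3⁴ = 81 reaches it, so n = 4.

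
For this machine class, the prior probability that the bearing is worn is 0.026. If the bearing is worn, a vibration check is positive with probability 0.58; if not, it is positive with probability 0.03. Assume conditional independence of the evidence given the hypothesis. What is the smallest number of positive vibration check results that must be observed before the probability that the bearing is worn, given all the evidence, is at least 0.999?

4

Prior odds = 0.026/0.974 = 13/487.
Likelihood ratio of a positive = 0.58/0.03 = 58/3.
Target odds: 0.999 ÷ 0.001 = 999.
Require (58/3)ⁿ ≥ 999 ÷ (13/487) = 486513/13.
(58/3)³ = 195112/27 falls short of 486513/13 but (58/3)⁴ = 11316496/81 reaches it, so n = 4.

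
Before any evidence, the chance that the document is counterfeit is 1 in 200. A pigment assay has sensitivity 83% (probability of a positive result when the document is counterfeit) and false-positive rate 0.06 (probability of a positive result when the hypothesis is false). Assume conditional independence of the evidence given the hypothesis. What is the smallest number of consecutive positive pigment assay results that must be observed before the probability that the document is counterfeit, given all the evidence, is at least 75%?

Prior odds = 0.005/0.995 = 1/199.
Likelihood ratio of a positive result = 0.83/0.06 = 83/6.
Target posterior odds = 0.75/0.25 = 3.
Require (83/6)ⁿ ≥ 3 ÷ (1/199) = 597.
(83/6)² = 6889/36 falls short of 597 but (83/6)³ = 571787/216 reaches it, so n = 3.

3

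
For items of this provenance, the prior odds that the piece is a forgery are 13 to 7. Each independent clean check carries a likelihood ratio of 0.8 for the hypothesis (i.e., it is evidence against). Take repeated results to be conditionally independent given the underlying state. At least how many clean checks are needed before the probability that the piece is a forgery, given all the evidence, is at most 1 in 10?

13

Prior odds = 13/7.
Likelihood ratio per clean check = 0.8.
Target odds: 0.1 ÷ 0.9 = 1/9.
Require 0.8ⁿ ≤ 1/9 ÷ (13/7) = 7/117.
0.8¹² = 16777216/244140625 is still above 7/117 but 0.8¹³ ≈0.0549756 is at or below it, so n = 13.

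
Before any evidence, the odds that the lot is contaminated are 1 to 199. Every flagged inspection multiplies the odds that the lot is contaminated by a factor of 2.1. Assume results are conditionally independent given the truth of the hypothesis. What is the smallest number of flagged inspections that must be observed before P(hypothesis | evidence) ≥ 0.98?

Prior odds = 1/199.
Likelihood ratio per flagged inspection = 2.1.
Target odds: 0.98 ÷ 0.02 = 49.
Require 2.1ⁿ ≥ 49 ÷ (1/199) = 9751.
2.1¹² ≈7355.83 falls short of 9751 but 2.1¹³ ≈15447.2 reaches it, so n = 13.

13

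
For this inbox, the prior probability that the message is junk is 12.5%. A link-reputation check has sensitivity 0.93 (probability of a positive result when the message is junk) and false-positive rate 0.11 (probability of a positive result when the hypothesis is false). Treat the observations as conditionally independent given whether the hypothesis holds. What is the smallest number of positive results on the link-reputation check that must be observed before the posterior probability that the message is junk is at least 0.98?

Prior odds = 0.125/0.875 = 1/7.
Likelihood ratio of a positive result = 0.93/0.11 = 93/11.
Target odds: 0.98 ÷ 0.02 = 49.
Require (93/11)ⁿ ≥ 49 ÷ (1/7) = 343.
(93/11)² = 8649/121 falls short of 343 but (93/11)³ = 804357/1331 reaches it, so n = 3.

3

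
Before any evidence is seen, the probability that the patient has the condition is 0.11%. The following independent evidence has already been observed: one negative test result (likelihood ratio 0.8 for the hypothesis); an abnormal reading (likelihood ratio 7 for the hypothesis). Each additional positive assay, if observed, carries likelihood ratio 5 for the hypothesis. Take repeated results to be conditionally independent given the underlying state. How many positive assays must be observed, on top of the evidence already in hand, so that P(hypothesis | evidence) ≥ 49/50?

Prior odds = 0.0011/0.9989 = 11/9989.
Combined Bayes factor of the evidence already in hand = 0.8 × 7 = 5.6.
Odds after that evidence = (11/9989) × 5.6 = 44/7135.
Target odds = 0.98/0.02 = 49.
Need 5ⁿ ≥ 49 ÷ (44/7135) = 349615/44.
5⁵ = 3125 falls short of 349615/44 but 5⁶ = 15625 reaches it, so n = 6.

6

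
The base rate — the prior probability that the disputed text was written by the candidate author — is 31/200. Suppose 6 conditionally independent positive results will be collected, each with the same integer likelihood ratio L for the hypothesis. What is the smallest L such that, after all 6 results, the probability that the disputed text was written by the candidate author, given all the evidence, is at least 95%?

3

Prior odds = 0.155/0.845 = 31/169.
Target odds = 0.95/0.05 = 19.
Need L⁶ ≥ 19 ÷ (31/169) = 3211/31.
2⁶ = 64 < 3211/31 ≤ 729 = 3⁶, so L = 3.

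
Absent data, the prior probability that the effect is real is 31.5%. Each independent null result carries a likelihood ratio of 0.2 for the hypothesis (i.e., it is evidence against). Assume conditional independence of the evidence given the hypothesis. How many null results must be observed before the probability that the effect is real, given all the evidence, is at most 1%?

Prior odds = 0.315/0.685 = 63/137.
Likelihood ratio per null result = 0.2.
Target posterior odds = 0.01/0.99 = 1/99.
Need (63/137) × 0.2ⁿ ≤ 1/99, i.e. 0.2ⁿ ≤ 137/6237.
0.2² = 0.04 is still above 137/6237 but 0.2³ = 0.008 is at or below it, so n = 3.

3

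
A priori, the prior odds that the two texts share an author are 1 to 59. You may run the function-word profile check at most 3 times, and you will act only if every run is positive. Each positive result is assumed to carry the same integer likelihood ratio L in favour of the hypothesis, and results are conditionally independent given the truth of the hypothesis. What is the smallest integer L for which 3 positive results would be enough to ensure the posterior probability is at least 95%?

11

Prior odds = 1/59.
Target odds = 0.95/0.05 = 19.
Need L³ ≥ 19 ÷ (1/59) = 1121.
10³ = 1000 < 1121 ≤ 1331 = 11³, so L = 11.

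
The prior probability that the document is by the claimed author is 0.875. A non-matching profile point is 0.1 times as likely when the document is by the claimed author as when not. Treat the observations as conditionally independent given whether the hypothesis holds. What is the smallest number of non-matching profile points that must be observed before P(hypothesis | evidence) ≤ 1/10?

2

Prior odds: 0.875 ÷ 0.125 = 7.
Likelihood ratio per non-matching profile point = 0.1.
Target odds: 0.1 ÷ 0.9 = 1/9.
Require 0.1ⁿ ≤ 1/9 ÷ 7 = 1/63.
0.1¹ = 0.1 is still above 1/63 but 0.1² = 0.01 is at or below it, so n = 2.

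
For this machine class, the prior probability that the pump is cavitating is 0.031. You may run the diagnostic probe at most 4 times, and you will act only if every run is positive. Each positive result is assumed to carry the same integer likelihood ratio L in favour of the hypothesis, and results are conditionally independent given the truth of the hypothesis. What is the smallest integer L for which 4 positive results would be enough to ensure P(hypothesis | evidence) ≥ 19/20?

5

Prior odds = 0.031/0.969 = 31/969.
Target odds = 0.95/0.05 = 19.
Need L⁴ ≥ 19 ÷ (31/969) = 18411/31.
4⁴ = 256 < 18411/31 ≤ 625 = 5⁴, so L = 5.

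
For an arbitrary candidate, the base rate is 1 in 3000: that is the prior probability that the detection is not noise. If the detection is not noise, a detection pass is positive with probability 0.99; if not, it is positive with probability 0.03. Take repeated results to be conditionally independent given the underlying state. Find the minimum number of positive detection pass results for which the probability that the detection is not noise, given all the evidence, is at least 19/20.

Prior odds = (1/3000)/(2999/3000) = 1/2999.
Likelihood ratio of a positive = 0.99/0.03 = 33.
Target odds: 0.95 ÷ 0.05 = 19.
Require 33ⁿ ≥ 19 ÷ (1/2999) = 56981.
33³ = 35937 falls short of 56981 but 33⁴ = 1185921 reaches it, so n = 4.

4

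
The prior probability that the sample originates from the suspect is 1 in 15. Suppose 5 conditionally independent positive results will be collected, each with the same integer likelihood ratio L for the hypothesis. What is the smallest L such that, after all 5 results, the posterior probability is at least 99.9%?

7

Prior odds = (1/15)/(14/15) = 1/14.
Target odds = 0.999/0.001 = 999.
Need L⁵ ≥ 999 ÷ (1/14) = 13986.
6⁵ = 7776 < 13986 ≤ 16807 = 7⁵, so L = 7.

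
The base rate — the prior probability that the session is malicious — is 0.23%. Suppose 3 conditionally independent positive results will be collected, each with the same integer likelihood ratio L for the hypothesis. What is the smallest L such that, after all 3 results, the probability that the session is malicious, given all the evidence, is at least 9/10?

16

Prior odds = 0.0023/0.9977 = 23/9977.
Target odds = 0.9/0.1 = 9.
Need L³ ≥ 9 ÷ (23/9977) = 89793/23.
15³ = 3375 < 89793/23 ≤ 4096 = 16³, so L = 16.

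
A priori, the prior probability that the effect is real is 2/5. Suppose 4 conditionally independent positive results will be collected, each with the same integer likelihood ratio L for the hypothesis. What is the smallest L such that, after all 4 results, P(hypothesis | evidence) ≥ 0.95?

Prior odds = 0.4/0.6 = 2/3.
Target odds = 0.95/0.05 = 19.
Need L⁴ ≥ 19 ÷ (2/3) = 28.5.
2⁴ = 16 < 28.5 ≤ 81 = 3⁴, so L = 3.

3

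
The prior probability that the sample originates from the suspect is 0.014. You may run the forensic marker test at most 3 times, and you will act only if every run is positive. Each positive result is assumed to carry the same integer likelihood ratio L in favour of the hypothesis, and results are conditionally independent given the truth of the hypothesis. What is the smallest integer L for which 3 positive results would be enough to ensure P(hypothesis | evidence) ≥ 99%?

Prior odds = 0.014/0.986 = 7/493.
Target odds = 0.99/0.01 = 99.
Need L³ ≥ 99 ÷ (7/493) = 48807/7.
19³ = 6859 < 48807/7 ≤ 8000 = 20³, so L = 20.

20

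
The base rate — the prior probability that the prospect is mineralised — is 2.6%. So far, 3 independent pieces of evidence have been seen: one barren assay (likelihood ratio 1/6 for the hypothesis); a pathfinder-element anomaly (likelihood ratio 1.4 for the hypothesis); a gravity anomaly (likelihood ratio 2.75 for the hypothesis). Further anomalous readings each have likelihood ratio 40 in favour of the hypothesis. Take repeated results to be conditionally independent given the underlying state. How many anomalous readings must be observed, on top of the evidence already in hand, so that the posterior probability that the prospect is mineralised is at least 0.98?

Prior odds = 0.026/0.974 = 13/487.
Combined Bayes factor of the evidence already in hand = (1/6) × 1.4 × 2.75 = 77/120.
Odds after that evidence = (13/487) × 77/120 = 1001/58440.
Target odds = 0.98/0.02 = 49.
Need 40ⁿ ≥ 49 ÷ (1001/58440) = 409080/143.
40² = 1600 falls short of 409080/143 but 40³ = 64000 reaches it, so n = 3.

3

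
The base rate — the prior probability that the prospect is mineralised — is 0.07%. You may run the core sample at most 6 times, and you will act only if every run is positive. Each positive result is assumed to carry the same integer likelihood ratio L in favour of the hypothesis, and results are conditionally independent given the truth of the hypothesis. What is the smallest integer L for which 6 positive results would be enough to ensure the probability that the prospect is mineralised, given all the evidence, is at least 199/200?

9

Prior odds = 0.0007/0.9993 = 7/9993.
Target odds = 0.995/0.005 = 199.
Need L⁶ ≥ 199 ÷ (7/9993) = 1988607/7.
8⁶ = 262144 < 1988607/7 ≤ 531441 = 9⁶, so L = 9.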